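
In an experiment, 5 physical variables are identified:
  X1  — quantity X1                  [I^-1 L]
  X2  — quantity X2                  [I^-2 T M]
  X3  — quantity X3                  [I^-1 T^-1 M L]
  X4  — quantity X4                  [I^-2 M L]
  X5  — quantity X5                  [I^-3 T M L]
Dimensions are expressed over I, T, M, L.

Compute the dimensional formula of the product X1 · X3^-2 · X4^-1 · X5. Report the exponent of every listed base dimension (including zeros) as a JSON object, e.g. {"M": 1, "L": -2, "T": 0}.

Dimensional matrix (I×T×M×L by X1×X2×X3×X4×X5):
  I: [-1 -2 -1 -2 -3]
  T: [ 0  1 -1  0  1]
  M: [ 0  1  1  1  1]
  L: [ 1  0  1  1  1]
  [I]: (1)·-1+(-2)·-1+(-1)·-2+(1)·-3 = 0
  [T]: (1)·0+(-2)·-1+(-1)·0+(1)·1 = 3
  [M]: (1)·0+(-2)·1+(-1)·1+(1)·1 = -2
  [L]: (1)·1+(-2)·1+(-1)·1+(1)·1 = -1
⇒ T^3 M^-2 L^-1

{"I": 0, "T": 3, "M": -2, "L": -1}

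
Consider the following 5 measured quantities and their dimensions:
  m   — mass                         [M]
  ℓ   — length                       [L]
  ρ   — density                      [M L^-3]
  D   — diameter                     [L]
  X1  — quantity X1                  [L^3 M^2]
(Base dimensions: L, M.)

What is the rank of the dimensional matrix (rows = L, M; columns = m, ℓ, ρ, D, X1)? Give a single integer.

Exponent matrix [L,M] × [m,ℓ,ρ,D,X1]:
  L: [ 0  1 -3  1  3]
  M: [ 1  0  1  0  2]
Echelon form has 2 nonzero rows (pivots: m,ℓ)

2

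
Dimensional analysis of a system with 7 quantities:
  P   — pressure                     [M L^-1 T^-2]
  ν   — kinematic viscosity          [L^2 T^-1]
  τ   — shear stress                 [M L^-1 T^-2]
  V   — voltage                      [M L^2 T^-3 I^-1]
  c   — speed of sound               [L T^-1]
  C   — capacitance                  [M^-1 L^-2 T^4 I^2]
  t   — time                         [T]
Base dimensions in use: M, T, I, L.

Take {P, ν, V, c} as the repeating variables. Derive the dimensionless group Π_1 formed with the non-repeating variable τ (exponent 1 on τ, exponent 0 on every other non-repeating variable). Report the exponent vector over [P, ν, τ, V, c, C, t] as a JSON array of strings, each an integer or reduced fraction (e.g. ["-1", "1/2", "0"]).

["-1", "0", "1", "0", "0", "0", "0"]

Exponent matrix [M,T,I,L] × [P,ν,τ,V,c,C,t]:
  M: [ 1  0  1  1  0 -1  0]
  T: [-2 -1 -2 -3 -1  4  1]
  I: [ 0  0  0 -1  0  2  0]
  L: [-1  2 -1  2  1 -2  0]
Row reduction gives pivot columns P,ν,V,c; rank = 4
Pivot set = {P,ν,V,c}, free = {τ,C,t}
RREF:
  r0: [   1    0    1    0    0    1    0]
  r1: [   0    1    0    0    0    3    1]
  r2: [   0    0    0    1    0   -2    0]
  r3: [   0    0    0    0    1   -3   -2]
Fix exponent of τ at 1, C at 0, t at 0; solve each RREF row for its pivot's exponent:
  r0: exp(P) + (1)·1 = 0 ⇒ exp(P) = -1
  r1: exp(ν) + (0)·1 = 0 ⇒ exp(ν) = 0
  r2: exp(V) + (0)·1 = 0 ⇒ exp(V) = 0
  r3: exp(c) + (0)·1 = 0 ⇒ exp(c) = 0
Π_1 = P^-1 · τ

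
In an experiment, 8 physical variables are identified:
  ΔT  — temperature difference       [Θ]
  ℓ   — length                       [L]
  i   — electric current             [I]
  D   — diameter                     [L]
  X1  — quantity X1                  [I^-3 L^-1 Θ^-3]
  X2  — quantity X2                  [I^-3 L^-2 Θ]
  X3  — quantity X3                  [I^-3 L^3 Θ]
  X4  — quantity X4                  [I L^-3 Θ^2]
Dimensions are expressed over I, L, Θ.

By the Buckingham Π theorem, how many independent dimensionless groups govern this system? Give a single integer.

5

Dimensional matrix (I×L×Θ by ΔT×ℓ×i×D×X1×X2×X3×X4):
  I: [ 0  0  1  0 -3 -3 -3  1]
  L: [ 0  1  0  1 -1 -2  3 -3]
  Θ: [ 1  0  0  0 -3  1  1  2]
RREF → pivots at {ΔT,ℓ,i} ⇒ r = 3
n=8, r=3 ⇒ 5 dimensionless groups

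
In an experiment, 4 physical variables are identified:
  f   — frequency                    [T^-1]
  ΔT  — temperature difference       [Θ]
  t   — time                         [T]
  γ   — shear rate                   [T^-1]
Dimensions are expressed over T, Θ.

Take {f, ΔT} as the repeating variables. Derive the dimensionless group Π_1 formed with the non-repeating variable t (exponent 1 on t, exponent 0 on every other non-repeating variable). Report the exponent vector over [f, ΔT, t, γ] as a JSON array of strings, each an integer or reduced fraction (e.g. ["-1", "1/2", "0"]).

Dimensional matrix (T×Θ by f×ΔT×t×γ):
  T: [-1  0  1 -1]
  Θ: [ 0  1  0  0]
Echelon form has 2 nonzero rows (pivots: f,ΔT)
Pivot set = {f,ΔT}, free = {t,γ}
RREF:
  r0: [   1    0   -1    1]
  r1: [   0    1    0    0]
Fix exponent of t at 1, γ at 0; solve each RREF row for its pivot's exponent:
  r0: exp(f) + (-1)·1 = 0 ⇒ exp(f) = 1
  r1: exp(ΔT) + (0)·1 = 0 ⇒ exp(ΔT) = 0
Π_1 = f · t

["1", "0", "1", "0"]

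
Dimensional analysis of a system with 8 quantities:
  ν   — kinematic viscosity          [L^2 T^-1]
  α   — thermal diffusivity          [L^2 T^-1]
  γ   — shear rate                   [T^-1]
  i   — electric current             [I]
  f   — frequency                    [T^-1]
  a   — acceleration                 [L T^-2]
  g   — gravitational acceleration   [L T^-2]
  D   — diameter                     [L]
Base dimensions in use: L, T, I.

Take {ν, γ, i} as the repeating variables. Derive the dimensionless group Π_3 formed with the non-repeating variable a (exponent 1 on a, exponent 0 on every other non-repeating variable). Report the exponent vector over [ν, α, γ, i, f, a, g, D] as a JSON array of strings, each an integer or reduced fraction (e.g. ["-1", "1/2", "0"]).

Exponent matrix [L,T,I] × [ν,α,γ,i,f,a,g,D]:
  L: [ 2  2  0  0  0  1  1  1]
  T: [-1 -1 -1  0 -1 -2 -2  0]
  I: [ 0  0  0  1  0  0  0  0]
RREF → pivots at {ν,γ,i} ⇒ r = 3
Repeat: ν,γ,i; free: α,f,a,g,D
RREF:
  r0: [   1    1    0    0    0  1/2  1/2  1/2]
  r1: [   0    0    1    0    1  3/2  3/2 -1/2]
  r2: [   0    0    0    1    0    0    0    0]
Fix exponent of a at 1, α at 0, f at 0, g at 0, D at 0; solve each RREF row for its pivot's exponent:
  r0: exp(ν) + (1/2)·1 = 0 ⇒ exp(ν) = -1/2
  r1: exp(γ) + (3/2)·1 = 0 ⇒ exp(γ) = -3/2
  r2: exp(i) + (0)·1 = 0 ⇒ exp(i) = 0
Π_3 = ν^(-1/2) · γ^(-3/2) · a

["-1/2", "0", "-3/2", "0", "0", "1", "0", "0"]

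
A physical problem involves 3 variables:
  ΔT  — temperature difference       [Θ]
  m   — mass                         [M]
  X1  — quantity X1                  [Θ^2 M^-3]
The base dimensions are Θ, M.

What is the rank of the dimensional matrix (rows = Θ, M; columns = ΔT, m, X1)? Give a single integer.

2

Exponent matrix [Θ,M] × [ΔT,m,X1]:
  Θ: [ 1  0  2]
  M: [ 0  1 -3]
Row reduction gives pivot columns ΔT,m; rank = 2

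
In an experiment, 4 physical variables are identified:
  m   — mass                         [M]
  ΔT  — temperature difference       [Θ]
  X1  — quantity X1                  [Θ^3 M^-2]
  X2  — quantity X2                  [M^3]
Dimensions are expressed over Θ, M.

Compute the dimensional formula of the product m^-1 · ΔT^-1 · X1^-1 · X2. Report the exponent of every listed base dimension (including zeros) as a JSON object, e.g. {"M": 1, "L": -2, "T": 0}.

{"Θ": -4, "M": 4}

Exponent matrix [Θ,M] × [m,ΔT,X1,X2]:
  Θ: [ 0  1  3  0]
  M: [ 1  0 -2  3]
  [Θ]: (-1)·0+(-1)·1+(-1)·3+(1)·0 = -4
  [M]: (-1)·1+(-1)·0+(-1)·-2+(1)·3 = 4
⇒ Θ^-4 M^4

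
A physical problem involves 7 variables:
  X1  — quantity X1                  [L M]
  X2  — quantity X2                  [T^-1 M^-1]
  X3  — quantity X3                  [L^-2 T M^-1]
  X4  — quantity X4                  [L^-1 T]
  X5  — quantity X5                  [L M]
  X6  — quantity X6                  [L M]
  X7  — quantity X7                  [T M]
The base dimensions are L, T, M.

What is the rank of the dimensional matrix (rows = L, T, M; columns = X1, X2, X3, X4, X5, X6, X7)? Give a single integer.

Exponent matrix [L,T,M] × [X1,X2,X3,X4,X5,X6,X7]:
  L: [ 1  0 -2 -1  1  1  0]
  T: [ 0 -1  1  1  0  0  1]
  M: [ 1 -1 -1  0  1  1  1]
Echelon form has 2 nonzero rows (pivots: X1,X2)

2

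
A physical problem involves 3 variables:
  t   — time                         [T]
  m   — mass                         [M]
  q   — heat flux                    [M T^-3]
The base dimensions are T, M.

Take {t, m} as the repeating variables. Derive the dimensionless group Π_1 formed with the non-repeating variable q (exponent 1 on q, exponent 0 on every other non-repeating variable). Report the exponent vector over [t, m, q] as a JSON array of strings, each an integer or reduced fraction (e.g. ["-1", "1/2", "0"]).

Write exponents as rows T,M / cols t,m,q:
  T: [ 1  0 -3]
  M: [ 0  1  1]
Echelon form has 2 nonzero rows (pivots: t,m)
Repeat: t,m; free: q
RREF:
  r0: [   1    0   -3]
  r1: [   0    1    1]
Fix exponent of q at 1; solve each RREF row for its pivot's exponent:
  r0: exp(t) + (-3)·1 = 0 ⇒ exp(t) = 3
  r1: exp(m) + (1)·1 = 0 ⇒ exp(m) = -1
Π_1 = t^3 · m^-1 · q

["3", "-1", "1"]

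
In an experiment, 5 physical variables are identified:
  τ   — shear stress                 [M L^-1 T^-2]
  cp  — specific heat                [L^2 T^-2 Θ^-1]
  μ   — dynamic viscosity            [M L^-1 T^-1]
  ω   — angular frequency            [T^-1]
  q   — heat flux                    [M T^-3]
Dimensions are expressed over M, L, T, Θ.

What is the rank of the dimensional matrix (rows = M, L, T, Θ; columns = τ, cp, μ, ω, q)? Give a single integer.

Write exponents as rows M,L,T,Θ / cols τ,cp,μ,ω,q:
  M: [ 1  0  1  0  1]
  L: [-1  2 -1  0  0]
  T: [-2 -2 -1 -1 -3]
  Θ: [ 0 -1  0  0  0]
Echelon form has 4 nonzero rows (pivots: τ,cp,μ,q)

4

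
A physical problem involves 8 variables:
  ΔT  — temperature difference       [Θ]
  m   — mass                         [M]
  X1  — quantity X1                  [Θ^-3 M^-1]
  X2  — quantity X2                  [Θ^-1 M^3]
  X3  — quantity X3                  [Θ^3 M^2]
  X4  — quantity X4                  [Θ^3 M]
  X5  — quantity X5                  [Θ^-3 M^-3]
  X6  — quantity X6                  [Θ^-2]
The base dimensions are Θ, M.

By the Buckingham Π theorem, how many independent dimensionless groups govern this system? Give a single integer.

Exponent matrix [Θ,M] × [ΔT,m,X1,X2,X3,X4,X5,X6]:
  Θ: [ 1  0 -3 -1  3  3 -3 -2]
  M: [ 0  1 -1  3  2  1 -3  0]
RREF → pivots at {ΔT,m} ⇒ r = 2
Π count = n − r = 8 − 2 = 6

6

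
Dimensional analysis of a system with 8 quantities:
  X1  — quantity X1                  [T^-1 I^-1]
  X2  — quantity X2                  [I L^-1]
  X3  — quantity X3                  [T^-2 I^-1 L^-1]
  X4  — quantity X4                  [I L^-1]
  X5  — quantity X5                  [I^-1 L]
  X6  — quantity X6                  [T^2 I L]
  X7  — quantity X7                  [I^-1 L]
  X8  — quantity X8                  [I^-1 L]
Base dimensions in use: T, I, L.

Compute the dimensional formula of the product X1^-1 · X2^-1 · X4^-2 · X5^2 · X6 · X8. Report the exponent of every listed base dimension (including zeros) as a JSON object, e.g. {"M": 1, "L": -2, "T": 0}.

Dimensional matrix (T×I×L by X1×X2×X3×X4×X5×X6×X7×X8):
  T: [-1  0 -2  0  0  2  0  0]
  I: [-1  1 -1  1 -1  1 -1 -1]
  L: [ 0 -1 -1 -1  1  1  1  1]
  [T]: (-1)·-1+(-1)·0+(-2)·0+(2)·0+(1)·2+(1)·0 = 3
  [I]: (-1)·-1+(-1)·1+(-2)·1+(2)·-1+(1)·1+(1)·-1 = -4
  [L]: (-1)·0+(-1)·-1+(-2)·-1+(2)·1+(1)·1+(1)·1 = 7
⇒ T^3 I^-4 L^7

{"T": 3, "I": -4, "L": 7}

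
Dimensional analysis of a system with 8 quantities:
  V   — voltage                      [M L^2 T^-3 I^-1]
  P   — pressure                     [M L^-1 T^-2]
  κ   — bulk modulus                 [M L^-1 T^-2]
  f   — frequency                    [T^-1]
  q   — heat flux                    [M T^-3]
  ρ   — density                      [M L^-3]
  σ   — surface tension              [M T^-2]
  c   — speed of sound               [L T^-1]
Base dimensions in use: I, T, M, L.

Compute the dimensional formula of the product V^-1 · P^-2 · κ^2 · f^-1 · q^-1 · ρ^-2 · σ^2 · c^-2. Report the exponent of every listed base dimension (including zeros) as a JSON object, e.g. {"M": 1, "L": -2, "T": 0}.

Exponent matrix [I,T,M,L] × [V,P,κ,f,q,ρ,σ,c]:
  I: [-1  0  0  0  0  0  0  0]
  T: [-3 -2 -2 -1 -3  0 -2 -1]
  M: [ 1  1  1  0  1  1  1  0]
  L: [ 2 -1 -1  0  0 -3  0  1]
  [I]: (-1)·-1+(-2)·0+(2)·0+(-1)·0+(-1)·0+(-2)·0+(2)·0+(-2)·0 = 1
  [T]: (-1)·-3+(-2)·-2+(2)·-2+(-1)·-1+(-1)·-3+(-2)·0+(2)·-2+(-2)·-1 = 5
  [M]: (-1)·1+(-2)·1+(2)·1+(-1)·0+(-1)·1+(-2)·1+(2)·1+(-2)·0 = -2
  [L]: (-1)·2+(-2)·-1+(2)·-1+(-1)·0+(-1)·0+(-2)·-3+(2)·0+(-2)·1 = 2
⇒ I T^5 M^-2 L^2

{"I": 1, "T": 5, "M": -2, "L": 2}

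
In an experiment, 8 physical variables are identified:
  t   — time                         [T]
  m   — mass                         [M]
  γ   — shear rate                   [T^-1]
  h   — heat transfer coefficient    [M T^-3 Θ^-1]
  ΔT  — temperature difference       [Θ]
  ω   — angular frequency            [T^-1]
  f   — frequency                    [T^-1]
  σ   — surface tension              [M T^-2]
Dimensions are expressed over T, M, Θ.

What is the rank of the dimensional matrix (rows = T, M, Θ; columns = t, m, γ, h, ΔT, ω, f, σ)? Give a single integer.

Dimensional matrix (T×M×Θ by t×m×γ×h×ΔT×ω×f×σ):
  T: [ 1  0 -1 -3  0 -1 -1 -2]
  M: [ 0  1  0  1  0  0  0  1]
  Θ: [ 0  0  0 -1  1  0  0  0]
Row reduction gives pivot columns t,m,h; rank = 3

3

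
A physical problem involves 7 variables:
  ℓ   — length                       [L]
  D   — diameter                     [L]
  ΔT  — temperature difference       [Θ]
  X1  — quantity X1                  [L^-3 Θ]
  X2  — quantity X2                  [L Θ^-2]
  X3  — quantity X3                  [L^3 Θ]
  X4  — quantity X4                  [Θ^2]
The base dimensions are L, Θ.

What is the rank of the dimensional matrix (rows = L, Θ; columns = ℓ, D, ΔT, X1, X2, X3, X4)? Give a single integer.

2

Write exponents as rows L,Θ / cols ℓ,D,ΔT,X1,X2,X3,X4:
  L: [ 1  1  0 -3  1  3  0]
  Θ: [ 0  0  1  1 -2  1  2]
RREF → pivots at {ℓ,ΔT} ⇒ r = 2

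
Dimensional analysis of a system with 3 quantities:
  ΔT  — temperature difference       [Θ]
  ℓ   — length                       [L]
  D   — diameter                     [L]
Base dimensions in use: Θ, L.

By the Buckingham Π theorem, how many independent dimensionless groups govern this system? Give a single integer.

Exponent matrix [Θ,L] × [ΔT,ℓ,D]:
  Θ: [ 1  0  0]
  L: [ 0  1  1]
Row reduction gives pivot columns ΔT,ℓ; rank = 2
n=3, r=2 ⇒ 1 dimensionless group

1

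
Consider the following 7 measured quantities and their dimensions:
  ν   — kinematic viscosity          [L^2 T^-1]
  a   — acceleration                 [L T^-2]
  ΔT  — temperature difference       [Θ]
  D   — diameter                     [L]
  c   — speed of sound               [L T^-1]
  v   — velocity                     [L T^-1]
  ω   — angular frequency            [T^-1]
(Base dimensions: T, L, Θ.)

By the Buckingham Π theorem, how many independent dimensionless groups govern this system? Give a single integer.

Write exponents as rows T,L,Θ / cols ν,a,ΔT,D,c,v,ω:
  T: [-1 -2  0  0 -1 -1 -1]
  L: [ 2  1  0  1  1  1  0]
  Θ: [ 0  0  1  0  0  0  0]
Row reduction gives pivot columns ν,a,ΔT; rank = 3
Π count = n − r = 7 − 3 = 4

4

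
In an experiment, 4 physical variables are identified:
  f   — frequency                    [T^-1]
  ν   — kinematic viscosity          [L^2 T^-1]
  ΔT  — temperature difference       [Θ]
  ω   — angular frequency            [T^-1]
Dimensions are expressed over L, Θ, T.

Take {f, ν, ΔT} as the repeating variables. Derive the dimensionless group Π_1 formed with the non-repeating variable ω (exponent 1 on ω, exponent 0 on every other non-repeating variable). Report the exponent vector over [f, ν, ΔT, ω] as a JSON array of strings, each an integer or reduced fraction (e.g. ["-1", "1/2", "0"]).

["-1", "0", "0", "1"]

Write exponents as rows L,Θ,T / cols f,ν,ΔT,ω:
  L: [ 0  2  0  0]
  Θ: [ 0  0  1  0]
  T: [-1 -1  0 -1]
RREF → pivots at {f,ν,ΔT} ⇒ r = 3
Repeat: f,ν,ΔT; free: ω
RREF:
  r0: [   1    0    0    1]
  r1: [   0    1    0    0]
  r2: [   0    0    1    0]
Fix exponent of ω at 1; solve each RREF row for its pivot's exponent:
  r0: exp(f) + (1)·1 = 0 ⇒ exp(f) = -1
  r1: exp(ν) + (0)·1 = 0 ⇒ exp(ν) = 0
  r2: exp(ΔT) + (0)·1 = 0 ⇒ exp(ΔT) = 0
Π_1 = f^-1 · ω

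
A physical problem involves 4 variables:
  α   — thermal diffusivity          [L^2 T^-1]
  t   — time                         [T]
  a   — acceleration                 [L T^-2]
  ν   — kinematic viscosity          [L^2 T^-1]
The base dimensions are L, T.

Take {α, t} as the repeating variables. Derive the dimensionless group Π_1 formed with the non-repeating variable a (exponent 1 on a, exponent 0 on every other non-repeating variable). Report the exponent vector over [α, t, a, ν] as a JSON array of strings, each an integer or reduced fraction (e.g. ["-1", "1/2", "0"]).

Dimensional matrix (L×T by α×t×a×ν):
  L: [ 2  0  1  2]
  T: [-1  1 -2 -1]
Echelon form has 2 nonzero rows (pivots: α,t)
Pivot set = {α,t}, free = {a,ν}
RREF:
  r0: [   1    0  1/2    1]
  r1: [   0    1 -3/2    0]
Fix exponent of a at 1, ν at 0; solve each RREF row for its pivot's exponent:
  r0: exp(α) + (1/2)·1 = 0 ⇒ exp(α) = -1/2
  r1: exp(t) + (-3/2)·1 = 0 ⇒ exp(t) = 3/2
Π_1 = α^(-1/2) · t^(3/2) · a

["-1/2", "3/2", "1", "0"]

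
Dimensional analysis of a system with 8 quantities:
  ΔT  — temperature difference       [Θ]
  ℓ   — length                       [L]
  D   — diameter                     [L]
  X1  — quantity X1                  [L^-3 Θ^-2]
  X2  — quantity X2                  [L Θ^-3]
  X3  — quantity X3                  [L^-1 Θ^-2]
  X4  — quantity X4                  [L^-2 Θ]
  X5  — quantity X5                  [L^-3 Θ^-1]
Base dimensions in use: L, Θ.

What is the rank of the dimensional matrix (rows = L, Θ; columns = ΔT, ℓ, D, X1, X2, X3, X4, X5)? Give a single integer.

2

Write exponents as rows L,Θ / cols ΔT,ℓ,D,X1,X2,X3,X4,X5:
  L: [ 0  1  1 -3  1 -1 -2 -3]
  Θ: [ 1  0  0 -2 -3 -2  1 -1]
RREF → pivots at {ΔT,ℓ} ⇒ r = 2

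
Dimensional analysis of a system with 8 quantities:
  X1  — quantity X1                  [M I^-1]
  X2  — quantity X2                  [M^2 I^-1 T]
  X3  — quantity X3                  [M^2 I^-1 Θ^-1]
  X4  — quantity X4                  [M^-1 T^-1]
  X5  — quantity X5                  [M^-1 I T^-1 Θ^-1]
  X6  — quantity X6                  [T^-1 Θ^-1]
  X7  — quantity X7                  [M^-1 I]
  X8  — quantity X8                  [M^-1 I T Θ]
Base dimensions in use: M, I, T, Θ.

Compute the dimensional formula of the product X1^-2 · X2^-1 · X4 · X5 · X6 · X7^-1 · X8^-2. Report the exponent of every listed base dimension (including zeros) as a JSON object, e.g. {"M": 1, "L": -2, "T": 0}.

{"M": -3, "I": 1, "T": -6, "Θ": -4}

Dimensional matrix (M×I×T×Θ by X1×X2×X3×X4×X5×X6×X7×X8):
  M: [ 1  2  2 -1 -1  0 -1 -1]
  I: [-1 -1 -1  0  1  0  1  1]
  T: [ 0  1  0 -1 -1 -1  0  1]
  Θ: [ 0  0 -1  0 -1 -1  0  1]
  [M]: (-2)·1+(-1)·2+(1)·-1+(1)·-1+(1)·0+(-1)·-1+(-2)·-1 = -3
  [I]: (-2)·-1+(-1)·-1+(1)·0+(1)·1+(1)·0+(-1)·1+(-2)·1 = 1
  [T]: (-2)·0+(-1)·1+(1)·-1+(1)·-1+(1)·-1+(-1)·0+(-2)·1 = -6
  [Θ]: (-2)·0+(-1)·0+(1)·0+(1)·-1+(1)·-1+(-1)·0+(-2)·1 = -4
⇒ M^-3 I T^-6 Θ^-4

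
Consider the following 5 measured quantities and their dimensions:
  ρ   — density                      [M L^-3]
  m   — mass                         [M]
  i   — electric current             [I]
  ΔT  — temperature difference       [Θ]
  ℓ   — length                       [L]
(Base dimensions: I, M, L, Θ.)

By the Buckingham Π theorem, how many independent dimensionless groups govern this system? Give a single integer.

1

Exponent matrix [I,M,L,Θ] × [ρ,m,i,ΔT,ℓ]:
  I: [ 0  0  1  0  0]
  M: [ 1  1  0  0  0]
  L: [-3  0  0  0  1]
  Θ: [ 0  0  0  1  0]
RREF → pivots at {ρ,m,i,ΔT} ⇒ r = 4
Π count = n − r = 5 − 4 = 1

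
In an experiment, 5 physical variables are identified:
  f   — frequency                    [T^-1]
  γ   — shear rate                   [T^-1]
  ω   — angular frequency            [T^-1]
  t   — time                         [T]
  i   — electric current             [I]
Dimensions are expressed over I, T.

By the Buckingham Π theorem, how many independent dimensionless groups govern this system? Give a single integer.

Dimensional matrix (I×T by f×γ×ω×t×i):
  I: [ 0  0  0  0  1]
  T: [-1 -1 -1  1  0]
Row reduction gives pivot columns f,i; rank = 2
Π count = n − r = 5 − 2 = 3

3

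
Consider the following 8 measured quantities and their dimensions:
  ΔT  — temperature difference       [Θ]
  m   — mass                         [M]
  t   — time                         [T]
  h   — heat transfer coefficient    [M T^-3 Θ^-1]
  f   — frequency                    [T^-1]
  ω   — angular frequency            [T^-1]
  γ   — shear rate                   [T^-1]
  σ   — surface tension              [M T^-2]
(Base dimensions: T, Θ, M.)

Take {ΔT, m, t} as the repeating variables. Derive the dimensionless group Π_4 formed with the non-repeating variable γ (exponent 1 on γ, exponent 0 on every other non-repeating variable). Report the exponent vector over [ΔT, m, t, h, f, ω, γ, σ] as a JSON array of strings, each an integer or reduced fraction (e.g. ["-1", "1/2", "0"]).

["0", "0", "1", "0", "0", "0", "1", "0"]

Write exponents as rows T,Θ,M / cols ΔT,m,t,h,f,ω,γ,σ:
  T: [ 0  0  1 -3 -1 -1 -1 -2]
  Θ: [ 1  0  0 -1  0  0  0  0]
  M: [ 0  1  0  1  0  0  0  1]
Echelon form has 3 nonzero rows (pivots: ΔT,m,t)
Repeat: ΔT,m,t; free: h,f,ω,γ,σ
RREF:
  r0: [   1    0    0   -1    0    0    0    0]
  r1: [   0    1    0    1    0    0    0    1]
  r2: [   0    0    1   -3   -1   -1   -1   -2]
Fix exponent of γ at 1, h at 0, f at 0, ω at 0, σ at 0; solve each RREF row for its pivot's exponent:
  r0: exp(ΔT) + (0)·1 = 0 ⇒ exp(ΔT) = 0
  r1: exp(m) + (0)·1 = 0 ⇒ exp(m) = 0
  r2: exp(t) + (-1)·1 = 0 ⇒ exp(t) = 1
Π_4 = t · γ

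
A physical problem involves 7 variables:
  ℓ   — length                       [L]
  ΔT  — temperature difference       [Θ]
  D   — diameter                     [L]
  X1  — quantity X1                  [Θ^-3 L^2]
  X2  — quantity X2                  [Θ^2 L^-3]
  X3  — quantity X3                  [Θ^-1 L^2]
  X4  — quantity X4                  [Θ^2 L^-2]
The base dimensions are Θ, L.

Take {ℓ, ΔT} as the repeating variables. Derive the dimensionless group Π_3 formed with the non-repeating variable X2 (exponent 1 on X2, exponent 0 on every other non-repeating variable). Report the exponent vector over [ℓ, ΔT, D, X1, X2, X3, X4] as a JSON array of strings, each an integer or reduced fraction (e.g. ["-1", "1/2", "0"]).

["3", "-2", "0", "0", "1", "0", "0"]

Dimensional matrix (Θ×L by ℓ×ΔT×D×X1×X2×X3×X4):
  Θ: [ 0  1  0 -3  2 -1  2]
  L: [ 1  0  1  2 -3  2 -2]
Echelon form has 2 nonzero rows (pivots: ℓ,ΔT)
Pivot set = {ℓ,ΔT}, free = {D,X1,X2,X3,X4}
RREF:
  r0: [   1    0    1    2   -3    2   -2]
  r1: [   0    1    0   -3    2   -1    2]
Fix exponent of X2 at 1, D at 0, X1 at 0, X3 at 0, X4 at 0; solve each RREF row for its pivot's exponent:
  r0: exp(ℓ) + (-3)·1 = 0 ⇒ exp(ℓ) = 3
  r1: exp(ΔT) + (2)·1 = 0 ⇒ exp(ΔT) = -2
Π_3 = ℓ^3 · ΔT^-2 · X2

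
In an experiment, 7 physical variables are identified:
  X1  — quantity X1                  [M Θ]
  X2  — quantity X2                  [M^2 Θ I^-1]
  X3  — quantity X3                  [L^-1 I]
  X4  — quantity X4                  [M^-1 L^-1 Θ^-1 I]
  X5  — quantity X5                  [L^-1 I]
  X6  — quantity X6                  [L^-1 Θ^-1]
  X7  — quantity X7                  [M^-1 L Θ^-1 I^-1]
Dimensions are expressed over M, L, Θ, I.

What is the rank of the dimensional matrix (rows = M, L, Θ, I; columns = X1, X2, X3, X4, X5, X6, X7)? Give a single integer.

Dimensional matrix (M×L×Θ×I by X1×X2×X3×X4×X5×X6×X7):
  M: [ 1  2  0 -1  0  0 -1]
  L: [ 0  0 -1 -1 -1 -1  1]
  Θ: [ 1  1  0 -1  0 -1 -1]
  I: [ 0 -1  1  1  1  0 -1]
Echelon form has 3 nonzero rows (pivots: X1,X2,X3)

3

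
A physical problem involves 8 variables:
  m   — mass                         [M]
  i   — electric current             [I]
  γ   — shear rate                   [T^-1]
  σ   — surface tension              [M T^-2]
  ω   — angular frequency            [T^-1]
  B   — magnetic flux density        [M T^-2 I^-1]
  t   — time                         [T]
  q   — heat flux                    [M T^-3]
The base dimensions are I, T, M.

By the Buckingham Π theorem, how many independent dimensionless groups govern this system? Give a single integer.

5

Write exponents as rows I,T,M / cols m,i,γ,σ,ω,B,t,q:
  I: [ 0  1  0  0  0 -1  0  0]
  T: [ 0  0 -1 -2 -1 -2  1 -3]
  M: [ 1  0  0  1  0  1  0  1]
Row reduction gives pivot columns m,i,γ; rank = 3
Π count = n − r = 8 − 3 = 5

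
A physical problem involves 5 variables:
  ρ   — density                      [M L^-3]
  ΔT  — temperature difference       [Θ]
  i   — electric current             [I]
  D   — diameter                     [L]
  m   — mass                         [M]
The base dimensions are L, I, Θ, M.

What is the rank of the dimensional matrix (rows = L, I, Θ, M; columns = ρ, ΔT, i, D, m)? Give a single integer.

4

Write exponents as rows L,I,Θ,M / cols ρ,ΔT,i,D,m:
  L: [-3  0  0  1  0]
  I: [ 0  0  1  0  0]
  Θ: [ 0  1  0  0  0]
  M: [ 1  0  0  0  1]
Echelon form has 4 nonzero rows (pivots: ρ,ΔT,i,D)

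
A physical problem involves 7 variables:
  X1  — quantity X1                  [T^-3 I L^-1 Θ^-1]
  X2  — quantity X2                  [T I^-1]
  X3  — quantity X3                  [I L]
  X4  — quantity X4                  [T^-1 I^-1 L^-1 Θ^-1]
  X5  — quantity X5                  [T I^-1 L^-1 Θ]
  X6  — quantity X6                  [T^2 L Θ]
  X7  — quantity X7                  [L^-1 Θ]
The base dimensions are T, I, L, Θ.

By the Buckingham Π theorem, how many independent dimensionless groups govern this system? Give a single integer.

4

Write exponents as rows T,I,L,Θ / cols X1,X2,X3,X4,X5,X6,X7:
  T: [-3  1  0 -1  1  2  0]
  I: [ 1 -1  1 -1 -1  0  0]
  L: [-1  0  1 -1 -1  1 -1]
  Θ: [-1  0  0 -1  1  1  1]
RREF → pivots at {X1,X2,X3} ⇒ r = 3
7 vars − rank 3 = 4 Π groups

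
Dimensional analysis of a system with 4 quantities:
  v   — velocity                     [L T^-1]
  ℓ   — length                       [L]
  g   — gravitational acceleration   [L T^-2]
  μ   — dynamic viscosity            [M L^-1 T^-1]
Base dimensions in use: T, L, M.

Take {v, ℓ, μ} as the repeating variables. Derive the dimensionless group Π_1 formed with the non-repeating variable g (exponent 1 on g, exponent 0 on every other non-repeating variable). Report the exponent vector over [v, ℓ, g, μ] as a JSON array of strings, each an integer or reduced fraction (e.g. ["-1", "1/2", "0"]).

Dimensional matrix (T×L×M by v×ℓ×g×μ):
  T: [-1  0 -2 -1]
  L: [ 1  1  1 -1]
  M: [ 0  0  0  1]
RREF → pivots at {v,ℓ,μ} ⇒ r = 3
Pivot set = {v,ℓ,μ}, free = {g}
RREF:
  r0: [   1    0    2    0]
  r1: [   0    1   -1    0]
  r2: [   0    0    0    1]
Fix exponent of g at 1; solve each RREF row for its pivot's exponent:
  r0: exp(v) + (2)·1 = 0 ⇒ exp(v) = -2
  r1: exp(ℓ) + (-1)·1 = 0 ⇒ exp(ℓ) = 1
  r2: exp(μ) + (0)·1 = 0 ⇒ exp(μ) = 0
Π_1 = v^-2 · ℓ · g

["-2", "1", "1", "0"]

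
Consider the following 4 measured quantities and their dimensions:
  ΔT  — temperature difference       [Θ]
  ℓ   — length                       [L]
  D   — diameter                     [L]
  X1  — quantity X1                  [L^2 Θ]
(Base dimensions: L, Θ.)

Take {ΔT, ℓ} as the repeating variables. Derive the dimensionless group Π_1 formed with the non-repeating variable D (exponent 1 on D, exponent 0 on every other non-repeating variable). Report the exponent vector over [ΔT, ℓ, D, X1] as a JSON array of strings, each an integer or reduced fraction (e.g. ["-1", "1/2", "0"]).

Exponent matrix [L,Θ] × [ΔT,ℓ,D,X1]:
  L: [ 0  1  1  2]
  Θ: [ 1  0  0  1]
Row reduction gives pivot columns ΔT,ℓ; rank = 2
Pivot set = {ΔT,ℓ}, free = {D,X1}
RREF:
  r0: [   1    0    0    1]
  r1: [   0    1    1    2]
Fix exponent of D at 1, X1 at 0; solve each RREF row for its pivot's exponent:
  r0: exp(ΔT) + (0)·1 = 0 ⇒ exp(ΔT) = 0
  r1: exp(ℓ) + (1)·1 = 0 ⇒ exp(ℓ) = -1
Π_1 = ℓ^-1 · D

["0", "-1", "1", "0"]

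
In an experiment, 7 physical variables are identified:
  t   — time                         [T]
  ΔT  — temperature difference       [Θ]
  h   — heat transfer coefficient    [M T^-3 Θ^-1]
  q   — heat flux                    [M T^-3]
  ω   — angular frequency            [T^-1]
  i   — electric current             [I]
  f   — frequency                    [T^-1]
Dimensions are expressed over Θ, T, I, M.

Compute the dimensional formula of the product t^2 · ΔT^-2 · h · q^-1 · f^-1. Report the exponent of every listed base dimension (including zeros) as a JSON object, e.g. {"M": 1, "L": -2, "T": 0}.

Write exponents as rows Θ,T,I,M / cols t,ΔT,h,q,ω,i,f:
  Θ: [ 0  1 -1  0  0  0  0]
  T: [ 1  0 -3 -3 -1  0 -1]
  I: [ 0  0  0  0  0  1  0]
  M: [ 0  0  1  1  0  0  0]
  [Θ]: (2)·0+(-2)·1+(1)·-1+(-1)·0+(-1)·0 = -3
  [T]: (2)·1+(-2)·0+(1)·-3+(-1)·-3+(-1)·-1 = 3
  [I]: (2)·0+(-2)·0+(1)·0+(-1)·0+(-1)·0 = 0
  [M]: (2)·0+(-2)·0+(1)·1+(-1)·1+(-1)·0 = 0
⇒ Θ^-3 T^3

{"Θ": -3, "T": 3, "I": 0, "M": 0}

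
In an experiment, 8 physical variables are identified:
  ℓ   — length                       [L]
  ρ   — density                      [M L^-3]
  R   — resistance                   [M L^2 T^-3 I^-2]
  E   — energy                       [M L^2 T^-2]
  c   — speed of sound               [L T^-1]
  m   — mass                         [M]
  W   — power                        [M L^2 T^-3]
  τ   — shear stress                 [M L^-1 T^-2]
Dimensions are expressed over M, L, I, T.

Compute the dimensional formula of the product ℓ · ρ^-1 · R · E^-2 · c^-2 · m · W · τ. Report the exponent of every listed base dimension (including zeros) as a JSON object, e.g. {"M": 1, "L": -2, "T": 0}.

Write exponents as rows M,L,I,T / cols ℓ,ρ,R,E,c,m,W,τ:
  M: [ 0  1  1  1  0  1  1  1]
  L: [ 1 -3  2  2  1  0  2 -1]
  I: [ 0  0 -2  0  0  0  0  0]
  T: [ 0  0 -3 -2 -1  0 -3 -2]
  [M]: (1)·0+(-1)·1+(1)·1+(-2)·1+(-2)·0+(1)·1+(1)·1+(1)·1 = 1
  [L]: (1)·1+(-1)·-3+(1)·2+(-2)·2+(-2)·1+(1)·0+(1)·2+(1)·-1 = 1
  [I]: (1)·0+(-1)·0+(1)·-2+(-2)·0+(-2)·0+(1)·0+(1)·0+(1)·0 = -2
  [T]: (1)·0+(-1)·0+(1)·-3+(-2)·-2+(-2)·-1+(1)·0+(1)·-3+(1)·-2 = -2
⇒ M L I^-2 T^-2

{"M": 1, "L": 1, "I": -2, "T": -2}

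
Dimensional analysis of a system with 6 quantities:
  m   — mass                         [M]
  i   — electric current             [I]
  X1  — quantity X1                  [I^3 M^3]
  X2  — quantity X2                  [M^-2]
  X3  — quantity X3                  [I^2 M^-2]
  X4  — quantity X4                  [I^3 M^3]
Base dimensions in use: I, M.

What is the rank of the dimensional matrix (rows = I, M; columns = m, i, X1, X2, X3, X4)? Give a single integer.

Dimensional matrix (I×M by m×i×X1×X2×X3×X4):
  I: [ 0  1  3  0  2  3]
  M: [ 1  0  3 -2 -2  3]
Row reduction gives pivot columns m,i; rank = 2

2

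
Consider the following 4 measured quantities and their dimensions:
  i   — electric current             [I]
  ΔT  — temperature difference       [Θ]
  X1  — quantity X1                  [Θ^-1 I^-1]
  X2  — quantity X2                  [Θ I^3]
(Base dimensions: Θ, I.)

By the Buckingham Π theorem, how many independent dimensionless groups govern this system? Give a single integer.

2

Dimensional matrix (Θ×I by i×ΔT×X1×X2):
  Θ: [ 0  1 -1  1]
  I: [ 1  0 -1  3]
Row reduction gives pivot columns i,ΔT; rank = 2
4 vars − rank 2 = 2 Π groups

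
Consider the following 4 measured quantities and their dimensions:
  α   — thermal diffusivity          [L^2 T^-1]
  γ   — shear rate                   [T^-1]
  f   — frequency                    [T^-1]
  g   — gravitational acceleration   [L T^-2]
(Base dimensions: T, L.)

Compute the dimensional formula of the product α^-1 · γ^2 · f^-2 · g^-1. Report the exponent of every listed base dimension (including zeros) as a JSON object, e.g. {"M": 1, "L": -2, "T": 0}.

{"T": 3, "L": -3}

Dimensional matrix (T×L by α×γ×f×g):
  T: [-1 -1 -1 -2]
  L: [ 2  0  0  1]
  [T]: (-1)·-1+(2)·-1+(-2)·-1+(-1)·-2 = 3
  [L]: (-1)·2+(2)·0+(-2)·0+(-1)·1 = -3
⇒ T^3 L^-3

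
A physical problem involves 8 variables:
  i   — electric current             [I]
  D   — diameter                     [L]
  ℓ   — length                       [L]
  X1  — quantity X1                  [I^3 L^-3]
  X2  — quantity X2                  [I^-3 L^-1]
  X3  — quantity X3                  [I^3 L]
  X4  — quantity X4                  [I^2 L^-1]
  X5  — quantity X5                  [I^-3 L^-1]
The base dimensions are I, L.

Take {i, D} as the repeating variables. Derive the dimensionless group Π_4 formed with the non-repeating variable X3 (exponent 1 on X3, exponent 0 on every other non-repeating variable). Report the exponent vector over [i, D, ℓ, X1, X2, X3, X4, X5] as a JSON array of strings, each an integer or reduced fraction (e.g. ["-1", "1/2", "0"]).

Write exponents as rows I,L / cols i,D,ℓ,X1,X2,X3,X4,X5:
  I: [ 1  0  0  3 -3  3  2 -3]
  L: [ 0  1  1 -3 -1  1 -1 -1]
RREF → pivots at {i,D} ⇒ r = 2
Pivot set = {i,D}, free = {ℓ,X1,X2,X3,X4,X5}
RREF:
  r0: [   1    0    0    3   -3    3    2   -3]
  r1: [   0    1    1   -3   -1    1   -1   -1]
Fix exponent of X3 at 1, ℓ at 0, X1 at 0, X2 at 0, X4 at 0, X5 at 0; solve each RREF row for its pivot's exponent:
  r0: exp(i) + (3)·1 = 0 ⇒ exp(i) = -3
  r1: exp(D) + (1)·1 = 0 ⇒ exp(D) = -1
Π_4 = i^-3 · D^-1 · X3

["-3", "-1", "0", "0", "0", "1", "0", "0"]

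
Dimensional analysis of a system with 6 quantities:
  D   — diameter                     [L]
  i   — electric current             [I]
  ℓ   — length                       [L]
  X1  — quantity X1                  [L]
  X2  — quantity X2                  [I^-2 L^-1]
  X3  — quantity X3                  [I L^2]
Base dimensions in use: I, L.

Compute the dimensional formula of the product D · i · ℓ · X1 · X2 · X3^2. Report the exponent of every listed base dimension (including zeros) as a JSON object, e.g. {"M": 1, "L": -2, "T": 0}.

{"I": 1, "L": 6}

Exponent matrix [I,L] × [D,i,ℓ,X1,X2,X3]:
  I: [ 0  1  0  0 -2  1]
  L: [ 1  0  1  1 -1  2]
  [I]: (1)·0+(1)·1+(1)·0+(1)·0+(1)·-2+(2)·1 = 1
  [L]: (1)·1+(1)·0+(1)·1+(1)·1+(1)·-1+(2)·2 = 6
⇒ I L^6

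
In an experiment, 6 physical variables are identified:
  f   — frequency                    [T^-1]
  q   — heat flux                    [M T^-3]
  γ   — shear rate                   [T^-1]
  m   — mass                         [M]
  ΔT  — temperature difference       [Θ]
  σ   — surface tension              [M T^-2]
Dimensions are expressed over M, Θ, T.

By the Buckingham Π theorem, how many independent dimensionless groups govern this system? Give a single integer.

3

Exponent matrix [M,Θ,T] × [f,q,γ,m,ΔT,σ]:
  M: [ 0  1  0  1  0  1]
  Θ: [ 0  0  0  0  1  0]
  T: [-1 -3 -1  0  0 -2]
Row reduction gives pivot columns f,q,ΔT; rank = 3
Π count = n − r = 6 − 3 = 3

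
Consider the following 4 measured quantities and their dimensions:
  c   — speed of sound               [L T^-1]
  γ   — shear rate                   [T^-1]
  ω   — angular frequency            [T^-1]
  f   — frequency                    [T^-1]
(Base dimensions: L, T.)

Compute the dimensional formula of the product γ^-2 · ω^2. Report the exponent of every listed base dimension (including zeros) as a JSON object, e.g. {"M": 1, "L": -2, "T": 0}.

{"L": 0, "T": 0}

Exponent matrix [L,T] × [c,γ,ω,f]:
  L: [ 1  0  0  0]
  T: [-1 -1 -1 -1]
  [L]: (-2)·0+(2)·0 = 0
  [T]: (-2)·-1+(2)·-1 = 0
⇒ 1 (dimensionless)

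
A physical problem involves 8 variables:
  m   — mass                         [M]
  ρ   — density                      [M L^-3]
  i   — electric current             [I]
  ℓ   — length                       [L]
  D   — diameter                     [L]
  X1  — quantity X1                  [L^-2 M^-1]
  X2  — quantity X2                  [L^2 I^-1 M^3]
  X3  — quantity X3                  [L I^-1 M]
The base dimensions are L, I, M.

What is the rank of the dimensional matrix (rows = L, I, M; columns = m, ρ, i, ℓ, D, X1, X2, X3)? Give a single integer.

3

Exponent matrix [L,I,M] × [m,ρ,i,ℓ,D,X1,X2,X3]:
  L: [ 0 -3  0  1  1 -2  2  1]
  I: [ 0  0  1  0  0  0 -1 -1]
  M: [ 1  1  0  0  0 -1  3  1]
Echelon form has 3 nonzero rows (pivots: m,ρ,i)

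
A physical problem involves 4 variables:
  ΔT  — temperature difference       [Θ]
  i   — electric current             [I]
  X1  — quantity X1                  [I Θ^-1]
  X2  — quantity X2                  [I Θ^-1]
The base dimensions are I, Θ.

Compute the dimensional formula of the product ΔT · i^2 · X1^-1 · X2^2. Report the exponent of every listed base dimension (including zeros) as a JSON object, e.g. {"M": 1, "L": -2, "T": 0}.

Exponent matrix [I,Θ] × [ΔT,i,X1,X2]:
  I: [ 0  1  1  1]
  Θ: [ 1  0 -1 -1]
  [I]: (1)·0+(2)·1+(-1)·1+(2)·1 = 3
  [Θ]: (1)·1+(2)·0+(-1)·-1+(2)·-1 = 0
⇒ I^3

{"I": 3, "Θ": 0}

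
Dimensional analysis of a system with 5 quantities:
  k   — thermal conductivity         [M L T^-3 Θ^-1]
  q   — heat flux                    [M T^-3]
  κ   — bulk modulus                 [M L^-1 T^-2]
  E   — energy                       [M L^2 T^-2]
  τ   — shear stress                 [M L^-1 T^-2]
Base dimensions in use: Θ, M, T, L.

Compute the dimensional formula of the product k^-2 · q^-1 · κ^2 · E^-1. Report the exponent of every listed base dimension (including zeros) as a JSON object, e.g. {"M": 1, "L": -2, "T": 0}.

{"Θ": 2, "M": -2, "T": 7, "L": -6}

Dimensional matrix (Θ×M×T×L by k×q×κ×E×τ):
  Θ: [-1  0  0  0  0]
  M: [ 1  1  1  1  1]
  T: [-3 -3 -2 -2 -2]
  L: [ 1  0 -1  2 -1]
  [Θ]: (-2)·-1+(-1)·0+(2)·0+(-1)·0 = 2
  [M]: (-2)·1+(-1)·1+(2)·1+(-1)·1 = -2
  [T]: (-2)·-3+(-1)·-3+(2)·-2+(-1)·-2 = 7
  [L]: (-2)·1+(-1)·0+(2)·-1+(-1)·2 = -6
⇒ Θ^2 M^-2 T^7 L^-6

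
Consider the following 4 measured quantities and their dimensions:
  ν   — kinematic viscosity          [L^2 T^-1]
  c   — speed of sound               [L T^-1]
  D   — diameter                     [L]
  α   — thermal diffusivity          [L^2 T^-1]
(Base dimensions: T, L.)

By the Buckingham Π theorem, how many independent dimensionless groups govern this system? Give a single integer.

Dimensional matrix (T×L by ν×c×D×α):
  T: [-1 -1  0 -1]
  L: [ 2  1  1  2]
Echelon form has 2 nonzero rows (pivots: ν,c)
Π count = n − r = 4 − 2 = 2

2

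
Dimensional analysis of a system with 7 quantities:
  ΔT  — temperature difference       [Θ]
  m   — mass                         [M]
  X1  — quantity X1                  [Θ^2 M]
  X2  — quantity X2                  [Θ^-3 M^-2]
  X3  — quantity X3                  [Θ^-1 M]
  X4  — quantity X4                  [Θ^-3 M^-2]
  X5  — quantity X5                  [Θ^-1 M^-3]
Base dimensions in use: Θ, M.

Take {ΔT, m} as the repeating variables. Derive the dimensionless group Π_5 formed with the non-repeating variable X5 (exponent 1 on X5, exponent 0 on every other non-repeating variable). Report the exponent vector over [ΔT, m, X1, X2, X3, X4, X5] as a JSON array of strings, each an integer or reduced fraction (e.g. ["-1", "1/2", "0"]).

["1", "3", "0", "0", "0", "0", "1"]

Dimensional matrix (Θ×M by ΔT×m×X1×X2×X3×X4×X5):
  Θ: [ 1  0  2 -3 -1 -3 -1]
  M: [ 0  1  1 -2  1 -2 -3]
Row reduction gives pivot columns ΔT,m; rank = 2
Repeat: ΔT,m; free: X1,X2,X3,X4,X5
RREF:
  r0: [   1    0    2   -3   -1   -3   -1]
  r1: [   0    1    1   -2    1   -2   -3]
Fix exponent of X5 at 1, X1 at 0, X2 at 0, X3 at 0, X4 at 0; solve each RREF row for its pivot's exponent:
  r0: exp(ΔT) + (-1)·1 = 0 ⇒ exp(ΔT) = 1
  r1: exp(m) + (-3)·1 = 0 ⇒ exp(m) = 3
Π_5 = ΔT · m^3 · X5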